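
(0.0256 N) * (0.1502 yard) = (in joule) 0.003516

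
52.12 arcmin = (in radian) 0.01516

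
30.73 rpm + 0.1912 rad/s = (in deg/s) 195.3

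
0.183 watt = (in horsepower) 0.0002454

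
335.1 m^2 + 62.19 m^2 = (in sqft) 4276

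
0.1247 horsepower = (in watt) 92.99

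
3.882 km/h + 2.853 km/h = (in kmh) 6.735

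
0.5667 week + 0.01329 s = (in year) 0.01087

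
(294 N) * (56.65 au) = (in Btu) 2.362e+12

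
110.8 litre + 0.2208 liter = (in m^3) 0.111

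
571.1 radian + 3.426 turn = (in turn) 94.32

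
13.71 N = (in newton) 13.71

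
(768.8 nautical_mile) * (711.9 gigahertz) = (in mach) 2.977e+15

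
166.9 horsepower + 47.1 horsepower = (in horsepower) 214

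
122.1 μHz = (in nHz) 1.221e+05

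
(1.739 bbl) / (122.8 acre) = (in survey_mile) 3.457e-10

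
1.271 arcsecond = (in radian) 6.162e-06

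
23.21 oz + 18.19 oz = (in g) 1174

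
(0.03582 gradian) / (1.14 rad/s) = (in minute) 8.226e-06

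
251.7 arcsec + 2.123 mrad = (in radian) 0.003343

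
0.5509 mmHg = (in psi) 0.01065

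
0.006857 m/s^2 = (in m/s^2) 0.006857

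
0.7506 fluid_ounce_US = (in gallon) 0.005864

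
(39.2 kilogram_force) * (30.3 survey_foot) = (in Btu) 3.365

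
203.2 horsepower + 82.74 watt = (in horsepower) 203.3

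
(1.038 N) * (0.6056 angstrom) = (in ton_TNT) 1.502e-20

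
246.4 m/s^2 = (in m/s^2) 246.4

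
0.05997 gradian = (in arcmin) 3.238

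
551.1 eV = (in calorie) 2.11e-17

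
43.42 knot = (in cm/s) 2234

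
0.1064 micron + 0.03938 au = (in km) 5.891e+06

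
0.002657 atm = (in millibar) 2.692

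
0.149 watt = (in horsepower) 0.0001998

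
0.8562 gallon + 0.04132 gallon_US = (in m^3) 0.003397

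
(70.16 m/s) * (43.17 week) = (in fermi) 1.832e+24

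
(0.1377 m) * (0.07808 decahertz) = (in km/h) 0.3871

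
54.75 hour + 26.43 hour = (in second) 2.922e+05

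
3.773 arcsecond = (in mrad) 0.01829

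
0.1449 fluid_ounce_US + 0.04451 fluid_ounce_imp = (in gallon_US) 0.001466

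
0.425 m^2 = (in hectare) 4.25e-05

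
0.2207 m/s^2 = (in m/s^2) 0.2207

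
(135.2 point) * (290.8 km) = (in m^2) 1.387e+04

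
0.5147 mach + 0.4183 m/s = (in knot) 341.5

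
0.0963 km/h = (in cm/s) 2.675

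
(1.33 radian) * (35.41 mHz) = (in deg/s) 2.698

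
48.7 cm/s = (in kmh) 1.753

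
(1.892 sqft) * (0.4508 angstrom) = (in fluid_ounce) 2.679e-07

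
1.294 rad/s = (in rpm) 12.36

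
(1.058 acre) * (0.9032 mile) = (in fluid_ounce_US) 2.104e+11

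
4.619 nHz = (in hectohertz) 4.619e-11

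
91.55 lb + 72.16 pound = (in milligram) 7.426e+07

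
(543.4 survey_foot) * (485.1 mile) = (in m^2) 1.293e+08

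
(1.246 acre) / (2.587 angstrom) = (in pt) 5.525e+16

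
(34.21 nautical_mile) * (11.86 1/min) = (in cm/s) 1.252e+06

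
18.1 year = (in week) 943.8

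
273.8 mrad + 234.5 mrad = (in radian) 0.5083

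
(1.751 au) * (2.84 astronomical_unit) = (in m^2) 1.113e+23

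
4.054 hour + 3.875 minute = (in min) 247.1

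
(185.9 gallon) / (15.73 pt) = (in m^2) 126.8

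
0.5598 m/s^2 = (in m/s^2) 0.5598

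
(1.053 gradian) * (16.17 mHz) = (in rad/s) 0.0002675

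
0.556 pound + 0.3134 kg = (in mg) 5.656e+05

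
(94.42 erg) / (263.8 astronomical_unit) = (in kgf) 2.44e-20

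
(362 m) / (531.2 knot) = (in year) 4.201e-08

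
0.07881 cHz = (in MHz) 7.881e-10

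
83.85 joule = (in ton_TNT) 2.004e-08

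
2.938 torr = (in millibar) 3.917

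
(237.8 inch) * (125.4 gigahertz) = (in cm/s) 7.574e+13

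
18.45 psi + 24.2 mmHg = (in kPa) 130.4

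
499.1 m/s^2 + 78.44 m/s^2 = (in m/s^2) 577.5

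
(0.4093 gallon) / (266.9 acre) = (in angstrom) 14.34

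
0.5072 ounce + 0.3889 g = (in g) 14.77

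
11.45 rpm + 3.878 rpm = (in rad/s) 1.605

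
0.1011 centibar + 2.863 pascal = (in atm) 0.001026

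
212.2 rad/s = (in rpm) 2026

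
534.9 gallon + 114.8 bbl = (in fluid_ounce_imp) 7.136e+05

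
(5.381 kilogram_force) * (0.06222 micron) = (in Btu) 3.112e-09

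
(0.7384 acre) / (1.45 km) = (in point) 5842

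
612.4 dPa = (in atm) 0.0006044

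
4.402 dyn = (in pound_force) 9.896e-06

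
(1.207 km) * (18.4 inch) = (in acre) 0.1394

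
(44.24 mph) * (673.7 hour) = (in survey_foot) 1.574e+08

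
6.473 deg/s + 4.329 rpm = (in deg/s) 32.45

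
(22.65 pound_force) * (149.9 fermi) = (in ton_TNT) 3.61e-21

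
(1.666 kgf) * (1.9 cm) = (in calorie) 0.07419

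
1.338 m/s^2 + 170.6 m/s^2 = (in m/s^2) 171.9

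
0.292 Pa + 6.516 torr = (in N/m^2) 869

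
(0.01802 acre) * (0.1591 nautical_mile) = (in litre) 2.149e+07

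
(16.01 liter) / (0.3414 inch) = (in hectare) 0.0001846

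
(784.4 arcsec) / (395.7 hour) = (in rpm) 2.549e-08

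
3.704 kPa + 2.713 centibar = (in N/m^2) 6417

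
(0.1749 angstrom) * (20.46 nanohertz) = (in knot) 6.956e-19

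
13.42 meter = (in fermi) 1.342e+16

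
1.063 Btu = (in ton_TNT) 2.681e-07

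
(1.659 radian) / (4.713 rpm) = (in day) 3.891e-05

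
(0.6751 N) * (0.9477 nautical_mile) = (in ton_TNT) 2.832e-07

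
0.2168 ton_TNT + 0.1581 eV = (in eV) 5.662e+27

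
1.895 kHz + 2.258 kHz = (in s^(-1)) 4153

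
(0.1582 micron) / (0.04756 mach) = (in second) 9.769e-09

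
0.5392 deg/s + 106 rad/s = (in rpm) 1012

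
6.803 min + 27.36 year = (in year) 27.36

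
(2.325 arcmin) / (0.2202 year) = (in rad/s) 9.739e-11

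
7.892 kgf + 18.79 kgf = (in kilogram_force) 26.68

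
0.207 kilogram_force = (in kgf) 0.207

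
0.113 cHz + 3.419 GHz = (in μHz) 3.419e+15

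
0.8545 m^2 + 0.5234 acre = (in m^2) 2119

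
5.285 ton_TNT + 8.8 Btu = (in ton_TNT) 5.285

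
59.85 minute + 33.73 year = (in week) 1759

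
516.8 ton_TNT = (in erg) 2.162e+19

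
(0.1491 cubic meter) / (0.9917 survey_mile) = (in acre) 2.308e-08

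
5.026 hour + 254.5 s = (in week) 0.03034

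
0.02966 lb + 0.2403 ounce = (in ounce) 0.7149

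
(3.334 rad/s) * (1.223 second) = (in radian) 4.077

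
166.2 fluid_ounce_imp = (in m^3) 0.004722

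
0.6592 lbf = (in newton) 2.932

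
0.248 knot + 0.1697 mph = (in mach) 0.0005975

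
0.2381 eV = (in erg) 3.815e-13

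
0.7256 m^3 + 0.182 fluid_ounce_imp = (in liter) 725.6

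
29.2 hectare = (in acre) 72.15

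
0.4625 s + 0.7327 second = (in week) 1.976e-06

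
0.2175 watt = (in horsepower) 0.0002917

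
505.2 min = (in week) 0.05012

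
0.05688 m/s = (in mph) 0.1272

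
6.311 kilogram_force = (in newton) 61.89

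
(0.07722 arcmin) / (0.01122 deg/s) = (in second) 0.1147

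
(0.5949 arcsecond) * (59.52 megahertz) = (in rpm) 1639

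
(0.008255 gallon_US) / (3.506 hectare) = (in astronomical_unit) 5.958e-21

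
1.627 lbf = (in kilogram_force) 0.738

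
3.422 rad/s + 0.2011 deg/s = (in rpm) 32.71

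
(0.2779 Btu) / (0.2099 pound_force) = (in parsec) 1.018e-14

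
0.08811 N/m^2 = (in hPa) 0.0008811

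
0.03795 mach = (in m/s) 12.92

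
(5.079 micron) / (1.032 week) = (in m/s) 8.137e-12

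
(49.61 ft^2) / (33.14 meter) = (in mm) 139.1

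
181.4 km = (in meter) 1.814e+05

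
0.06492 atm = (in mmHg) 49.34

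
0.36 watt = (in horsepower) 0.0004828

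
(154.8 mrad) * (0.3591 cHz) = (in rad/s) 0.0005559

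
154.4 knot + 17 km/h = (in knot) 163.6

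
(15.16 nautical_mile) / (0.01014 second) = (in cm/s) 2.769e+08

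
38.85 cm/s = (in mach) 0.001141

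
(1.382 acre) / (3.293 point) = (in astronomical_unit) 3.218e-05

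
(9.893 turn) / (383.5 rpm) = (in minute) 0.0258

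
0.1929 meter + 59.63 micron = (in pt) 547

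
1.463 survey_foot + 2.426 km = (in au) 1.622e-08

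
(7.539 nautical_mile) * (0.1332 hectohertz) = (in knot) 3.615e+05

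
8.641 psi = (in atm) 0.588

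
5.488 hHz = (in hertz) 548.8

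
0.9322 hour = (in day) 0.03884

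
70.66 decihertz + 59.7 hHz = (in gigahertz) 5.977e-06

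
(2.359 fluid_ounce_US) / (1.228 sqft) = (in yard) 0.0006688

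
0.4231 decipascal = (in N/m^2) 0.04231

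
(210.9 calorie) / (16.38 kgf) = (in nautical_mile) 0.002966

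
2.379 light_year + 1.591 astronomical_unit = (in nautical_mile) 1.215e+13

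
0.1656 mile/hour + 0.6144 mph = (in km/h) 1.255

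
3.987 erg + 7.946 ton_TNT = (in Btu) 3.151e+07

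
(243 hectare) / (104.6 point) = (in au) 0.0004402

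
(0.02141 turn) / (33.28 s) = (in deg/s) 0.2316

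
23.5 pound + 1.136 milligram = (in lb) 23.5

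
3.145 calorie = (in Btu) 0.01247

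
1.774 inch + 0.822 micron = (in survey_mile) 2.8e-05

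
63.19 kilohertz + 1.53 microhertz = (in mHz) 6.319e+07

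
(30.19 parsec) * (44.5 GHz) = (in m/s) 4.145e+28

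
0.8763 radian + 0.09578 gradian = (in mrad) 877.8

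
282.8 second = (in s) 282.8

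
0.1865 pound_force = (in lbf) 0.1865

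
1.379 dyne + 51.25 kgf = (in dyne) 5.026e+07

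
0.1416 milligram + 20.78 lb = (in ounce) 332.5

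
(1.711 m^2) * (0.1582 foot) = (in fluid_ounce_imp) 2904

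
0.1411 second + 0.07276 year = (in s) 2.295e+06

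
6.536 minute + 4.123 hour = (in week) 0.02519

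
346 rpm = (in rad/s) 36.23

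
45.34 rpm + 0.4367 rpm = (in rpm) 45.78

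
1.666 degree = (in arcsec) 5998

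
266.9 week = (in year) 5.119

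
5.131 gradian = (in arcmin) 277.1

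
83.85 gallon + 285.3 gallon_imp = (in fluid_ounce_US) 5.459e+04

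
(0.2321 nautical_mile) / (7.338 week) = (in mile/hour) 0.0002167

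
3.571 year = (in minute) 1.877e+06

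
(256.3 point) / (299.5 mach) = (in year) 2.811e-14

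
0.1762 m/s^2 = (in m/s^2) 0.1762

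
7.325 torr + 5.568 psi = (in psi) 5.71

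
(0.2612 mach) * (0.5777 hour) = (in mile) 114.9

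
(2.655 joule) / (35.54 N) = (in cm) 7.47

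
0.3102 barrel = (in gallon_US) 13.03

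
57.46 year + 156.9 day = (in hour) 5.071e+05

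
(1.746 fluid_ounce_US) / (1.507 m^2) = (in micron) 34.26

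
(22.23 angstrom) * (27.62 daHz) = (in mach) 1.803e-09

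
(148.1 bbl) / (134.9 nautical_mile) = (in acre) 2.329e-08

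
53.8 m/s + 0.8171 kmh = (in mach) 0.1587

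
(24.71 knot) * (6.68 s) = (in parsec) 2.752e-15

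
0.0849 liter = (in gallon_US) 0.02243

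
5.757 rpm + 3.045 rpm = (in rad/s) 0.9217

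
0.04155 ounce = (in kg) 0.001178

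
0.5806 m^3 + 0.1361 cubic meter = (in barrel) 4.508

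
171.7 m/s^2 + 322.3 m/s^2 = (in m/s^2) 494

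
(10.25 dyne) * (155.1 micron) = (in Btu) 1.507e-11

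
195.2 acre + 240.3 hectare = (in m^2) 3.193e+06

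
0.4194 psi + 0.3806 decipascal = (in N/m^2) 2892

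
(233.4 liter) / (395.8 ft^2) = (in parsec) 2.057e-19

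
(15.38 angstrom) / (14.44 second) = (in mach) 3.128e-13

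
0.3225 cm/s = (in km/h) 0.01161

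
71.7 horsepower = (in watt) 5.347e+04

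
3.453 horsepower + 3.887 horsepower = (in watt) 5473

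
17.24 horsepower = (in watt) 1.286e+04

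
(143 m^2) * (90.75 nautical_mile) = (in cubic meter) 2.403e+07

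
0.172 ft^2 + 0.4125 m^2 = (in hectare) 4.285e-05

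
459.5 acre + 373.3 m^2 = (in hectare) 186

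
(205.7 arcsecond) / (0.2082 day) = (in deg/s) 3.176e-06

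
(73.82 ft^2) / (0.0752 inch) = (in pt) 1.018e+07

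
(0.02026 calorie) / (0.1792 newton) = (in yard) 0.5173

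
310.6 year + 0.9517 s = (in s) 9.795e+09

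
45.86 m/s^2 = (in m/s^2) 45.86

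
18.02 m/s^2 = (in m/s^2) 18.02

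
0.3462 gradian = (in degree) 0.3116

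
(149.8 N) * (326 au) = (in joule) 7.306e+15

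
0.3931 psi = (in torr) 20.33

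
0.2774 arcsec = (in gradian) 8.562e-05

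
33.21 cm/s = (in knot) 0.6456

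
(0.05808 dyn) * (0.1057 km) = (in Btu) 5.819e-08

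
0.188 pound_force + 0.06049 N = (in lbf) 0.2016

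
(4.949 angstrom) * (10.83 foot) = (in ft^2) 1.758e-08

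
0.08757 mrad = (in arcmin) 0.301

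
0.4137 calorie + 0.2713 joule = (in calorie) 0.4785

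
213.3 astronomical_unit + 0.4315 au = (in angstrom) 3.197e+23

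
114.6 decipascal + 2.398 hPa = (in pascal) 251.3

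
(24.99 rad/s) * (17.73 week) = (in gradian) 1.706e+10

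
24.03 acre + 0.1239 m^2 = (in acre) 24.03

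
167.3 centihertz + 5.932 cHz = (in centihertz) 173.2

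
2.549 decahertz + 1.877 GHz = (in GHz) 1.877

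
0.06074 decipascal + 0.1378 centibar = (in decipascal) 1378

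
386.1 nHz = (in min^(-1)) 2.317e-05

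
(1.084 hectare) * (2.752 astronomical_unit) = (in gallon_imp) 9.817e+17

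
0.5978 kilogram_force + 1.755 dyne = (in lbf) 1.318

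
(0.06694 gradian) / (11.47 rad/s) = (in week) 1.516e-10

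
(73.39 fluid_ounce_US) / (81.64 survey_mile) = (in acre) 4.082e-12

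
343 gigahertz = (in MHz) 3.43e+05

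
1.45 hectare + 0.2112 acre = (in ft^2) 1.653e+05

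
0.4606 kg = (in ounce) 16.25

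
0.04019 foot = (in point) 34.72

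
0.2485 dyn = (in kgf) 2.534e-07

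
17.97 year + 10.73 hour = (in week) 937.1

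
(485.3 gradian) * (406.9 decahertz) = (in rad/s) 3.102e+04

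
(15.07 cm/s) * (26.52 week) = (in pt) 6.852e+09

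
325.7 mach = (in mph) 2.481e+05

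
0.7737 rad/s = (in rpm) 7.388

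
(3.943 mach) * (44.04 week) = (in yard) 3.911e+10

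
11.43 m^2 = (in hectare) 0.001143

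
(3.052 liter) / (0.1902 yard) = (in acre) 4.336e-06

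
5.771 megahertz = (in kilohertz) 5771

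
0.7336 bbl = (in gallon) 30.81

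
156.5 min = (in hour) 2.608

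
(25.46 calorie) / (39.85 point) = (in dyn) 7.577e+08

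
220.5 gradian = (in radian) 3.464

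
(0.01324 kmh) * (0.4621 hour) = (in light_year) 6.467e-16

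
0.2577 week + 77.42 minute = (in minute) 2675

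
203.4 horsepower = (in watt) 1.517e+05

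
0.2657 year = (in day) 96.98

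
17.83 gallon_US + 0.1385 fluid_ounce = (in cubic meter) 0.0675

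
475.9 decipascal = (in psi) 0.006902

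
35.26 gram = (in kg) 0.03526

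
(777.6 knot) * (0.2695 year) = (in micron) 3.4e+15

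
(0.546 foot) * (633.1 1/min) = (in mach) 0.005157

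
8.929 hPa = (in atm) 0.008812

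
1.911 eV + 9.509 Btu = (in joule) 1.003e+04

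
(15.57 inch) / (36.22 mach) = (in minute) 5.344e-07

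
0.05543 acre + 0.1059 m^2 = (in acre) 0.05546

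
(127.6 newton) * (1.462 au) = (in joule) 2.791e+13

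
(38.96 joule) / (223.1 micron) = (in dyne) 1.746e+10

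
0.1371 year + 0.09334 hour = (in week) 7.149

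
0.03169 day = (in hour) 0.7606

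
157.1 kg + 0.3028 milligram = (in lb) 346.3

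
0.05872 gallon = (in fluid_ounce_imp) 7.823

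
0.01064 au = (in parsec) 5.158e-08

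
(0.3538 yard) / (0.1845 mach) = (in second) 0.00515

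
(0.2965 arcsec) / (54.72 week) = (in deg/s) 2.489e-12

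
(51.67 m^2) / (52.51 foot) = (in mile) 0.002006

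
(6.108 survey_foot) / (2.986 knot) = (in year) 3.843e-08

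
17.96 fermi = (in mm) 1.796e-11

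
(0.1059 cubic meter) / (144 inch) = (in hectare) 2.895e-06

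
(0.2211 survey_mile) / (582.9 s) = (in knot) 1.187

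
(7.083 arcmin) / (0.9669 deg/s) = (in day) 1.413e-06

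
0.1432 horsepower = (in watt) 106.8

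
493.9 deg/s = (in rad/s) 8.62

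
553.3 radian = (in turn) 88.06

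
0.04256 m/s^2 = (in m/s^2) 0.04256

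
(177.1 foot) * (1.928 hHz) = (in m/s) 1.041e+04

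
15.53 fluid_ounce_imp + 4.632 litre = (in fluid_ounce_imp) 178.6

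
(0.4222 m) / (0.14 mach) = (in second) 0.008857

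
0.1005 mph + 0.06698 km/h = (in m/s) 0.06353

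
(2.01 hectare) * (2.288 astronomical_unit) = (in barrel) 4.327e+16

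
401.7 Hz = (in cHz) 4.017e+04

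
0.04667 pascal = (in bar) 4.667e-07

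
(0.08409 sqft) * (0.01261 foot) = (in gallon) 0.007932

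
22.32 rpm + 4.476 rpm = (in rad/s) 2.806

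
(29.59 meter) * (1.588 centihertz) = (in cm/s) 46.99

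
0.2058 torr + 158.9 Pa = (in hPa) 1.863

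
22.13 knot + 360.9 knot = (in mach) 0.5787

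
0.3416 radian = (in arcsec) 7.046e+04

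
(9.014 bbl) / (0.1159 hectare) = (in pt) 3.505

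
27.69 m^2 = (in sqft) 298.1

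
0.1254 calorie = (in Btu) 0.0004973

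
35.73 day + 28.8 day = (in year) 0.1768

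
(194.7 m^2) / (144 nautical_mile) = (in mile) 4.536e-07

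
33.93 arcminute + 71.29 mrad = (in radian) 0.08116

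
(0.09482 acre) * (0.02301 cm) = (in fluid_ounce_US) 2986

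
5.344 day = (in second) 4.617e+05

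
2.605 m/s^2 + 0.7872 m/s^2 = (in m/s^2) 3.392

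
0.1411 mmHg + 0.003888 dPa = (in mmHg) 0.1411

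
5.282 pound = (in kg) 2.396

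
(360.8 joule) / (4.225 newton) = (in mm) 8.54e+04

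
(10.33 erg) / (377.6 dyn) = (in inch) 0.01077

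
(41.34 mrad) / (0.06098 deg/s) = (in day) 0.0004496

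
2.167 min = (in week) 0.000215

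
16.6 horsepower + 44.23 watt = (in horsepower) 16.66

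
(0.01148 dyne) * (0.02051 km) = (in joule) 2.355e-06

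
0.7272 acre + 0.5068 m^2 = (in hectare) 0.2943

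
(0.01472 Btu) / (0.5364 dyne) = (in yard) 3.166e+06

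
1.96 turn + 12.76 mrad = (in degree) 706.3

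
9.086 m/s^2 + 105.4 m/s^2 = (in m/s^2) 114.5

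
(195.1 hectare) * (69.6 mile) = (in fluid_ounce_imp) 7.691e+15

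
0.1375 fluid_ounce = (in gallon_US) 0.001074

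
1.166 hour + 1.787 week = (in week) 1.794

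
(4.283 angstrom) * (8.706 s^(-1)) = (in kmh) 1.342e-08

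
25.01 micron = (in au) 1.672e-16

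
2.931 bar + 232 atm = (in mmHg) 1.785e+05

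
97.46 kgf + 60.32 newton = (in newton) 1016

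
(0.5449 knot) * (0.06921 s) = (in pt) 54.99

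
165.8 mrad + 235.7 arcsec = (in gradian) 10.63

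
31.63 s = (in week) 5.23e-05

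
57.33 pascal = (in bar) 0.0005733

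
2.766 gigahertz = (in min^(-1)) 1.66e+11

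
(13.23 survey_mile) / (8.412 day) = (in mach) 8.604e-05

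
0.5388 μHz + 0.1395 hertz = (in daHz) 0.01395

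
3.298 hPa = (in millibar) 3.298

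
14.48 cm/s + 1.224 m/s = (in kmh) 4.928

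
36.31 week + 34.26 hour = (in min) 3.681e+05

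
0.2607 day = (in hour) 6.257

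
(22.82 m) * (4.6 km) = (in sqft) 1.13e+06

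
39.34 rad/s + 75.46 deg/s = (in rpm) 388.2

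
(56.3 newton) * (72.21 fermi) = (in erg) 4.065e-05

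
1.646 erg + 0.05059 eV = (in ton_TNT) 3.934e-17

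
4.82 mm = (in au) 3.222e-14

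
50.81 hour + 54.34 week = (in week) 54.64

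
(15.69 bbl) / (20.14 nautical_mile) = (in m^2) 6.688e-05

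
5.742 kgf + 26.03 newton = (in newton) 82.34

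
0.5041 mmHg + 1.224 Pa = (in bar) 0.0006843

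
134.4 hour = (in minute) 8064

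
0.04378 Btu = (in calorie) 11.04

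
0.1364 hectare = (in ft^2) 1.468e+04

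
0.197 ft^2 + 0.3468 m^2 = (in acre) 9.022e-05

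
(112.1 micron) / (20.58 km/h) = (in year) 6.218e-13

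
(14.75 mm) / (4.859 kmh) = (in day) 1.265e-07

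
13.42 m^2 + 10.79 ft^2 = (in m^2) 14.42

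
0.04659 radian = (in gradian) 2.966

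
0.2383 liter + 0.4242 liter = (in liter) 0.6625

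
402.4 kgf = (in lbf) 887.1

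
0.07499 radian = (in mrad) 74.99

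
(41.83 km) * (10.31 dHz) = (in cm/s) 4.313e+06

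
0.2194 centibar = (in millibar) 2.194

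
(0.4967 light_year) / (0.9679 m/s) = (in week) 8.027e+09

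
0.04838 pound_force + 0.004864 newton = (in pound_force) 0.04947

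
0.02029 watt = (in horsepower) 2.721e-05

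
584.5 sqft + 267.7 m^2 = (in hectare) 0.0322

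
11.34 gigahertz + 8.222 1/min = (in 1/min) 6.804e+11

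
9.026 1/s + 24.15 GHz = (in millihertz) 2.415e+13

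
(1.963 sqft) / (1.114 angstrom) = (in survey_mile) 1.017e+06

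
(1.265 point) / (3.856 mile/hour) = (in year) 8.209e-12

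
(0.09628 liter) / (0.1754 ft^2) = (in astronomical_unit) 3.95e-14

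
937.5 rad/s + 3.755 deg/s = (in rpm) 8953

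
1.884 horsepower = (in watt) 1405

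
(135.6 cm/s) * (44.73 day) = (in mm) 5.24e+09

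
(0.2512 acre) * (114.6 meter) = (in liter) 1.165e+08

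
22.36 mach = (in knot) 1.48e+04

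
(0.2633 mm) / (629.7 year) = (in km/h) 4.773e-14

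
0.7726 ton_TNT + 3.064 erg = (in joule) 3.233e+09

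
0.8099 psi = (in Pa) 5584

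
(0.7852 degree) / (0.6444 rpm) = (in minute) 0.003385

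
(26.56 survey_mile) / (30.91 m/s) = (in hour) 0.3841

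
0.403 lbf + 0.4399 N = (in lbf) 0.5019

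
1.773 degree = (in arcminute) 106.4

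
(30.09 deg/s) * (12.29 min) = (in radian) 387.3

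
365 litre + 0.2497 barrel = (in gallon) 106.9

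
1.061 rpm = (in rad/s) 0.1111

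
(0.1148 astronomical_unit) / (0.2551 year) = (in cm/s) 2.135e+05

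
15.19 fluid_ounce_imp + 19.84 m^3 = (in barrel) 124.8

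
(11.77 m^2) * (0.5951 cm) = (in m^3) 0.07004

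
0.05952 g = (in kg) 5.952e-05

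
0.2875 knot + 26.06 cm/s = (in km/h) 1.471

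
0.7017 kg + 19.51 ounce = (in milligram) 1.255e+06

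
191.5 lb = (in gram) 8.686e+04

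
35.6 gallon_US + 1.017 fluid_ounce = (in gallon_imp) 29.65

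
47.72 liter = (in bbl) 0.3001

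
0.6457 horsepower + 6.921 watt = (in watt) 488.4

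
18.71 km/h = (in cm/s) 519.7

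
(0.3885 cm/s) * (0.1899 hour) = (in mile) 0.00165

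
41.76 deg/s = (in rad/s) 0.7288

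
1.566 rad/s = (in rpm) 14.95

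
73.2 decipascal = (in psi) 0.001062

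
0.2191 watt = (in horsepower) 0.0002938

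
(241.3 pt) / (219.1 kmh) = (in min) 2.331e-05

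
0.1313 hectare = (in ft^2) 1.413e+04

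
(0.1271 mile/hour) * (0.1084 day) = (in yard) 582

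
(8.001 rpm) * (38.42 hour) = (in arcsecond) 2.39e+10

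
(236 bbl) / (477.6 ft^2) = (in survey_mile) 0.0005254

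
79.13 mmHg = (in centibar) 10.55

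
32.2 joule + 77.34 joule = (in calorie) 26.18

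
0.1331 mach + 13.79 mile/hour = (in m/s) 51.49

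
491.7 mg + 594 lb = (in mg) 2.694e+08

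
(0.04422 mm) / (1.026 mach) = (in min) 2.11e-09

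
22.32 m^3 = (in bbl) 140.4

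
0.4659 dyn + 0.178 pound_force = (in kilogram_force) 0.08074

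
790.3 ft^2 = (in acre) 0.01814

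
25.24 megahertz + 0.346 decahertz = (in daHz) 2.524e+06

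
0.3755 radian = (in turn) 0.05976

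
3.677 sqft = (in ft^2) 3.677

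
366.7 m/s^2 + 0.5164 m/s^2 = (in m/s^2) 367.2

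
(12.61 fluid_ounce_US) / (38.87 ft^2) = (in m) 0.0001033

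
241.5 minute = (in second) 1.449e+04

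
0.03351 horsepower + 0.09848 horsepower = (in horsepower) 0.132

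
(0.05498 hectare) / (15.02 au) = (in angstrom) 2.447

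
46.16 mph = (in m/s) 20.64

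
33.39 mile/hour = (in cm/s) 1493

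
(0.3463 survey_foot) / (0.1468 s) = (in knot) 1.398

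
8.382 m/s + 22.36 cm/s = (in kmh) 30.98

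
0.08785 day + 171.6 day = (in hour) 4121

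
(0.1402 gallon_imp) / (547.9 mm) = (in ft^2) 0.01252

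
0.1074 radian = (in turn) 0.01709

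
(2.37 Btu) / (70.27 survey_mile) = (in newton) 0.02211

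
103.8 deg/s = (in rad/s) 1.812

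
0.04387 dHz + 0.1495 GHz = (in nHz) 1.495e+17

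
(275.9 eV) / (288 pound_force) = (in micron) 3.451e-14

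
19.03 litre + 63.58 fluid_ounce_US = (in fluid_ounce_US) 707.1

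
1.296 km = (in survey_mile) 0.8053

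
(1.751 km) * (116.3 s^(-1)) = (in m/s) 2.036e+05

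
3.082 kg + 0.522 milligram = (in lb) 6.795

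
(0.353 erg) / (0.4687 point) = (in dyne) 21.35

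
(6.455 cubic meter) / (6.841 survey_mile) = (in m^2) 0.0005863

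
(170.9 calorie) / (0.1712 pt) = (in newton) 1.184e+07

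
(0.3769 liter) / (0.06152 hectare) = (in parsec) 1.985e-23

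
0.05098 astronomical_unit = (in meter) 7.626e+09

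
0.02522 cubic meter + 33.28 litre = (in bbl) 0.368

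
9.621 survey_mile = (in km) 15.48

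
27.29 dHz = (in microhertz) 2.729e+06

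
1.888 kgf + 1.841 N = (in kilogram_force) 2.076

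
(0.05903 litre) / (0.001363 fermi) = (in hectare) 4.331e+09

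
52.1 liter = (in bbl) 0.3277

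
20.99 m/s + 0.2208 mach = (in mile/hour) 215.1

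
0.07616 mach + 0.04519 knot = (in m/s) 25.96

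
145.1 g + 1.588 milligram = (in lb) 0.3199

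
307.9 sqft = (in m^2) 28.6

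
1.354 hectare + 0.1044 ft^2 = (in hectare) 1.354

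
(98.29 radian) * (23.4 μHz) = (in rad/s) 0.0023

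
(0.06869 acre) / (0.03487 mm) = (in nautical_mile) 4304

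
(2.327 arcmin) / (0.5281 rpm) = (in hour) 3.4e-06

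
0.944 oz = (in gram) 26.76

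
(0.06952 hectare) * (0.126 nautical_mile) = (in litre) 1.622e+08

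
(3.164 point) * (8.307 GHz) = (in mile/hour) 2.074e+07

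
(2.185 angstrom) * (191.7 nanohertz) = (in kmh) 1.508e-16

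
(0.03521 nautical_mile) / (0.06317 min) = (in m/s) 17.2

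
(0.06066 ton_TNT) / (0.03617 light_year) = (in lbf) 1.667e-07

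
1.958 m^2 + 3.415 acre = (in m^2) 1.382e+04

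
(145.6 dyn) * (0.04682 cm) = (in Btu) 6.461e-10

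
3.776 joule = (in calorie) 0.9025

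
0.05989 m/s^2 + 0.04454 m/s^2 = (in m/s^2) 0.1044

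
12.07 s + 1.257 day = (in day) 1.257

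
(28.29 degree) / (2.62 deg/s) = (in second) 10.8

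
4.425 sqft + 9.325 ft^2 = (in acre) 0.0003157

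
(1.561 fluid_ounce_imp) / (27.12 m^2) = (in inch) 6.439e-05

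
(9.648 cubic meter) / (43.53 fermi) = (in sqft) 2.386e+15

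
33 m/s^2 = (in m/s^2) 33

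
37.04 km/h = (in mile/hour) 23.02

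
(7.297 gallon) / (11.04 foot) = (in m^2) 0.008209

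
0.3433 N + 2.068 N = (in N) 2.411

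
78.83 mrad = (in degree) 4.517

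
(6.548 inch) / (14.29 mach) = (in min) 5.697e-07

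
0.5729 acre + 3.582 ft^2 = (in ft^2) 2.496e+04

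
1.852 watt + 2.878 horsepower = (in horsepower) 2.88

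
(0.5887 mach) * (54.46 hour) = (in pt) 1.114e+11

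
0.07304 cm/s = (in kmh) 0.002629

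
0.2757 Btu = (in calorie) 69.52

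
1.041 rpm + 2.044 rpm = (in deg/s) 18.51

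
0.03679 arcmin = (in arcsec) 2.207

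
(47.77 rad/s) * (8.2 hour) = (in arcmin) 4.848e+09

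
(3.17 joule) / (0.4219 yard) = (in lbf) 1.847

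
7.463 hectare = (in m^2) 7.463e+04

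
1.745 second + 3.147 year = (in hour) 2.757e+04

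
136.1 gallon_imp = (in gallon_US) 163.4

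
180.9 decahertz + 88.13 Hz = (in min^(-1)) 1.138e+05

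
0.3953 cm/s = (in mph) 0.008843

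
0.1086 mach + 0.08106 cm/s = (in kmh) 133.1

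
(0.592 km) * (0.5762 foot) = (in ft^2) 1119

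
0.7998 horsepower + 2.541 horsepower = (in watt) 2491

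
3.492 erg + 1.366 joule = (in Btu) 0.001295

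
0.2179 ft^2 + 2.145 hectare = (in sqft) 2.309e+05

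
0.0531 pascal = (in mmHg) 0.0003983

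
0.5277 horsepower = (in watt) 393.5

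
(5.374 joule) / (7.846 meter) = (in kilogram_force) 0.06984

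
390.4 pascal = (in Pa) 390.4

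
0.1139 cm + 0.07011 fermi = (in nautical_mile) 6.15e-07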